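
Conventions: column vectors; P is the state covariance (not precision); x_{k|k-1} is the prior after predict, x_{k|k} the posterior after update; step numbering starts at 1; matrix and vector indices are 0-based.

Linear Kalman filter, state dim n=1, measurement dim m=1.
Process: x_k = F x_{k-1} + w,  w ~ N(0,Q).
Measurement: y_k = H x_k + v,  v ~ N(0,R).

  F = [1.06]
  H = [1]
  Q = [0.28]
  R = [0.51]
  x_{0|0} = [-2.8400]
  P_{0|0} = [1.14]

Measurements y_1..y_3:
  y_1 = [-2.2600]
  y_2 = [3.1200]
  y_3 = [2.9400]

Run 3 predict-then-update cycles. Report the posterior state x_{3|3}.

step 1: x^-=[-3.0104]  P^-=[1.5609]  S=[2.0709]  K=[0.7537]  nu=[0.7504]  x^+=[-2.4448]  P^+=[0.3844]
step 2: x^-=[-2.5915]  P^-=[0.7119]  S=[1.2219]  K=[0.5826]  nu=[5.7115]  x^+=[0.7362]  P^+=[0.2971]
step 3: x^-=[0.7803]  P^-=[0.6139]  S=[1.1239]  K=[0.5462]  nu=[2.1597]  x^+=[1.9600]  P^+=[0.2786]

x_post = [1.9600]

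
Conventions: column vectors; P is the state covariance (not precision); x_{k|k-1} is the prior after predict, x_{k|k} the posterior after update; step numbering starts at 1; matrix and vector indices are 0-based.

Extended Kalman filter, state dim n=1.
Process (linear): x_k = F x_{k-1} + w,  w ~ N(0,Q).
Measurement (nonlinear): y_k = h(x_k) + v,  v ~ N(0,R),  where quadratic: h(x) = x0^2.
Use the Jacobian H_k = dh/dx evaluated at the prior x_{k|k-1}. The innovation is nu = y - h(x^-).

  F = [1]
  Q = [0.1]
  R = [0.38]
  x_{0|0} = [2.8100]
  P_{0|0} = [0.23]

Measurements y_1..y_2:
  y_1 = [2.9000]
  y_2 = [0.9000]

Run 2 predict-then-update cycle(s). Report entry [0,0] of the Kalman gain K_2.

step 1: x^-=[2.8100]  P^-=[0.3300]  H_jac=[5.6200]  S=[10.8029]  K=[0.1717]  nu=[-4.9961]  x^+=[1.9523]  P^+=[0.0116]
step 2: x^-=[1.9523]  P^-=[0.1116]  H_jac=[3.9046]  S=[2.0815]  K=[0.2094]  nu=[-2.9114]  x^+=[1.3428]  P^+=[0.0204]

K[0,0] = 0.2094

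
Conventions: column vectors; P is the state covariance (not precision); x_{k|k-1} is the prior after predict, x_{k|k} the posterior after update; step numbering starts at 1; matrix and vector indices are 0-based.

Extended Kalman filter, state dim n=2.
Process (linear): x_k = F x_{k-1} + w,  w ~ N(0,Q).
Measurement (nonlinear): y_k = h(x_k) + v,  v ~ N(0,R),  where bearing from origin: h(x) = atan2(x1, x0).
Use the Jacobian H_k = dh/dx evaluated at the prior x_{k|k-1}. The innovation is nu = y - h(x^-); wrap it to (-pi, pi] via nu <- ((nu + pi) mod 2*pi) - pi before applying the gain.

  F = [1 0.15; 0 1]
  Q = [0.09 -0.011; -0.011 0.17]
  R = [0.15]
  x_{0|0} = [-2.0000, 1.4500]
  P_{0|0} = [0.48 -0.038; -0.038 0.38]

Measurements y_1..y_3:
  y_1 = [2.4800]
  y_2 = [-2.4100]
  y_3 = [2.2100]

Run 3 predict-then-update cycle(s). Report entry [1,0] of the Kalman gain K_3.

step 1: x^-=[-1.7825, 1.4500]  P^-=[0.5672 0.0080; 0.0080 0.5500]  H_jac=[-0.2746 -0.3376]  S=[0.2569]  K=[-0.6167; -0.7312]  nu=[0.0213]  x^+=[-1.7956, 1.4344]  P^+=[0.4694 -0.1079; -0.1079 0.4126]
step 2: x^-=[-1.5805, 1.4344]  P^-=[0.5364 -0.0570; -0.0570 0.5826]  H_jac=[-0.3149 -0.3469]  S=[0.2609]  K=[-0.5717; -0.7061]  nu=[1.4686]  x^+=[-2.4200, 0.3974]  P^+=[0.4511 -0.1623; -0.1623 0.4526]
step 3: x^-=[-2.3604, 0.3974]  P^-=[0.5026 -0.1054; -0.1054 0.6226]  H_jac=[-0.0694 -0.4120]  S=[0.2521]  K=[0.0339; -0.9885]  nu=[-0.7648]  x^+=[-2.3863, 1.1535]  P^+=[0.5023 -0.0969; -0.0969 0.3762]

K[1,0] = -0.9885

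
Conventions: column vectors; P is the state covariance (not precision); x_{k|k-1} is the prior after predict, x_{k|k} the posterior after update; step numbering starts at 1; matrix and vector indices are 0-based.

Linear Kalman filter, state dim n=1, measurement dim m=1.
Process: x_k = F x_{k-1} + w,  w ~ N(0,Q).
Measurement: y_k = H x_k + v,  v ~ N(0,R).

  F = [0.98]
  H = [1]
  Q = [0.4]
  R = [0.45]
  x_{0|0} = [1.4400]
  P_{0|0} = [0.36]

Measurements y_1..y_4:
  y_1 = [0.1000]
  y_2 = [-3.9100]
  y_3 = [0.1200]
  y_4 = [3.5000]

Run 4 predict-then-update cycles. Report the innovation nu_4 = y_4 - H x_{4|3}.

innov = [4.2507]

step 1: x^-=[1.4112]  P^-=[0.7457]  S=[1.1957]  K=[0.6237]  nu=[-1.3112]  x^+=[0.5935]  P^+=[0.2806]
step 2: x^-=[0.5816]  P^-=[0.6695]  S=[1.1195]  K=[0.5980]  nu=[-4.4916]  x^+=[-2.1046]  P^+=[0.2691]
step 3: x^-=[-2.0625]  P^-=[0.6585]  S=[1.1085]  K=[0.5940]  nu=[2.1825]  x^+=[-0.7660]  P^+=[0.2673]
step 4: x^-=[-0.7507]  P^-=[0.6567]  S=[1.1067]  K=[0.5934]  nu=[4.2507]  x^+=[1.7716]  P^+=[0.2670]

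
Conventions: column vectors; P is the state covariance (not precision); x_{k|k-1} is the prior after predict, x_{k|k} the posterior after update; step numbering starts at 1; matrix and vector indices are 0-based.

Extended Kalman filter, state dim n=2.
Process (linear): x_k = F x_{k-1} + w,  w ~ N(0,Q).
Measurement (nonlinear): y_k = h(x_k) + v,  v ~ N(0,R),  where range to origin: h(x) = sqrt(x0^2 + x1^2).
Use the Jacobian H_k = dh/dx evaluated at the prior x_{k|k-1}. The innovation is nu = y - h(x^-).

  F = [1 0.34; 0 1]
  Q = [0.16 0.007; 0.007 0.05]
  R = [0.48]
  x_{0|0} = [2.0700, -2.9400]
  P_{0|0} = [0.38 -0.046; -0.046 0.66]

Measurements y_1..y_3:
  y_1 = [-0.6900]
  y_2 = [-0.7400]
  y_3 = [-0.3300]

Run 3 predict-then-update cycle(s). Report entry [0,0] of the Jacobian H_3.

H_jac[0,0] = -0.5167

step 1: x^-=[1.0704, -2.9400]  P^-=[0.5850 0.1854; 0.1854 0.7100]  H_jac=[0.3421 -0.9397]  S=[1.0562]  K=[0.0245; -0.5716]  nu=[-3.8188]  x^+=[0.9767, -0.7571]  P^+=[0.5844 0.2002; 0.2002 0.3649]
step 2: x^-=[0.7192, -0.7571]  P^-=[0.9227 0.3313; 0.3313 0.4149]  H_jac=[0.6887 -0.7250]  S=[0.8049]  K=[0.4911; -0.0902]  nu=[-1.7843]  x^+=[-0.1571, -0.5961]  P^+=[0.7285 0.3670; 0.3670 0.4083]
step 3: x^-=[-0.3598, -0.5961]  P^-=[1.1853 0.5128; 0.5128 0.4583]  H_jac=[-0.5167 -0.8562]  S=[1.5861]  K=[-0.6629; -0.4145]  nu=[-1.0263]  x^+=[0.3206, -0.1708]  P^+=[0.4882 0.0770; 0.0770 0.1859]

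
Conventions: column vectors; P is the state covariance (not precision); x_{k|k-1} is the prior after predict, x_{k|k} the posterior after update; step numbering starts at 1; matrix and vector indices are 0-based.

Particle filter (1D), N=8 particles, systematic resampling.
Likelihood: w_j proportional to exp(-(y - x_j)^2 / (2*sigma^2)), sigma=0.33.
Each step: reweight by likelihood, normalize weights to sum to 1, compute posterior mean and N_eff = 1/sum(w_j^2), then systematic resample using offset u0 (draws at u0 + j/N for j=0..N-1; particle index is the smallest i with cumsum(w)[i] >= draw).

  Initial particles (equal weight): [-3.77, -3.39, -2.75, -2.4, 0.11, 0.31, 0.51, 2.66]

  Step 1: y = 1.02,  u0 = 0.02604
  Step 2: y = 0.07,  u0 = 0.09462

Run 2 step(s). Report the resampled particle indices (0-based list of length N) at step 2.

step 1: w=[0.0000, 0.0000, 0.0000, 0.0000, 0.0526, 0.2330, 0.7143, 0.0000]  mean=0.4424  Neff=1.7626  idx=[4, 5, 5, 6, 6, 6, 6, 6]
step 2: w=[0.2166, 0.1675, 0.1675, 0.0897, 0.0897, 0.0897, 0.0897, 0.0897]  mean=0.3564  Neff=6.9819  idx=[0, 1, 1, 2, 3, 4, 6, 7]

resampled_idx = [0, 1, 1, 2, 3, 4, 6, 7]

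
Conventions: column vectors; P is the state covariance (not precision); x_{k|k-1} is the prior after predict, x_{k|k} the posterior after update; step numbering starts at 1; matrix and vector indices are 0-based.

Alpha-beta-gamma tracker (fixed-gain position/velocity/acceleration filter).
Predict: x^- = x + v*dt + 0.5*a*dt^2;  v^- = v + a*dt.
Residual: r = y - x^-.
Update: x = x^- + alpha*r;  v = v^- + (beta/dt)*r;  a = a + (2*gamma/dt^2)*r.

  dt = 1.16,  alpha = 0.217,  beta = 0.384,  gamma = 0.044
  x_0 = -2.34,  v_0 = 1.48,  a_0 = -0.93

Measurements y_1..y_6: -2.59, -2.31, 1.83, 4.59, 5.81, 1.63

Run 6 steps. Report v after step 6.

v_post = 2.6680

step 1: x_pred=-1.2489  r=-1.3411  x^+=-1.5399  v^+=-0.0427  a^+=-1.0177
step 2: x_pred=-2.2742  r=-0.0358  x^+=-2.2820  v^+=-1.2351  a^+=-1.0200
step 3: x_pred=-4.4010  r=6.2310  x^+=-3.0489  v^+=-0.3557  a^+=-0.6125
step 4: x_pred=-3.8736  r=8.4636  x^+=-2.0370  v^+=1.7355  a^+=-0.0590
step 5: x_pred=-0.0636  r=5.8736  x^+=1.2110  v^+=3.6114  a^+=0.3251
step 6: x_pred=5.6189  r=-3.9889  x^+=4.7533  v^+=2.6680  a^+=0.0642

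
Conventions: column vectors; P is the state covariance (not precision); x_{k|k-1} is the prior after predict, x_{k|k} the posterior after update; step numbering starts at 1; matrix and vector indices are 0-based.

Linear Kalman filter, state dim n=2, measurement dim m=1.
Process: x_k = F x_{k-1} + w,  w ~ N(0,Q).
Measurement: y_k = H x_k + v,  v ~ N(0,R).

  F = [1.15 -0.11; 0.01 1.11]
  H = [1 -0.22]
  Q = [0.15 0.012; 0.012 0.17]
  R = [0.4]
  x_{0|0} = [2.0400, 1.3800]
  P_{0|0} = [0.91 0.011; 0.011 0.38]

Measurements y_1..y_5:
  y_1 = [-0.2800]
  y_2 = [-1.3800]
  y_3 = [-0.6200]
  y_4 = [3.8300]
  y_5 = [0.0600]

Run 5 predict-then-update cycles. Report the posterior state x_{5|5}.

x_post = [1.1530, 1.6660]

step 1: x^-=[2.1942, 1.5522]  P^-=[1.3553 -0.0099; -0.0099 0.6385]  S=[1.7906]  K=[0.7581; -0.0840]  nu=[-2.1327]  x^+=[0.5773, 1.7313]  P^+=[0.3262 0.1041; 0.1041 0.6259]
step 2: x^-=[0.4735, 1.9275]  P^-=[0.5626 0.0721; 0.0721 0.9435]  S=[0.9765]  K=[0.5599; -0.1387]  nu=[-1.4294]  x^+=[-0.3268, 2.1258]  P^+=[0.2565 0.1479; 0.1479 0.9247]
step 3: x^-=[-0.6097, 2.3564]  P^-=[0.4630 0.0907; 0.0907 1.3127]  S=[0.8866]  K=[0.4997; -0.2234]  nu=[0.5081]  x^+=[-0.3558, 2.2429]  P^+=[0.2416 0.1897; 0.1897 1.2684]
step 4: x^-=[-0.6559, 2.4861]  P^-=[0.4369 0.1018; 0.1018 1.7371]  S=[0.8761]  K=[0.4731; -0.3199]  nu=[5.0328]  x^+=[1.7250, 0.8759]  P^+=[0.2408 0.2344; 0.2344 1.6474]
step 5: x^-=[1.8874, 0.9895]  P^-=[0.4291 0.1126; 0.1126 2.2050]  S=[0.8862]  K=[0.4562; -0.4203]  nu=[-1.6097]  x^+=[1.1530, 1.6660]  P^+=[0.2446 0.2826; 0.2826 2.0484]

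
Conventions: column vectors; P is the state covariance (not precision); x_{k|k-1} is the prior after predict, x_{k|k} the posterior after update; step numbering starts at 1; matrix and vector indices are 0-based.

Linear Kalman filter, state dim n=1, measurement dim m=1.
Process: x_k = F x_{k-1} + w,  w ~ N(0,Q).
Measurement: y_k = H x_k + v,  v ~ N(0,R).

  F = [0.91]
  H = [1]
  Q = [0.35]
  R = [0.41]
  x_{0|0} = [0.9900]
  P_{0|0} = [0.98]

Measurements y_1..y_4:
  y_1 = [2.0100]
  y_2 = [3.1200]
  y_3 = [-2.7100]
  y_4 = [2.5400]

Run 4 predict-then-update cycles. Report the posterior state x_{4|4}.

step 1: x^-=[0.9009]  P^-=[1.1615]  S=[1.5715]  K=[0.7391]  nu=[1.1091]  x^+=[1.7206]  P^+=[0.3030]
step 2: x^-=[1.5658]  P^-=[0.6009]  S=[1.0109]  K=[0.5944]  nu=[1.5542]  x^+=[2.4897]  P^+=[0.2437]
step 3: x^-=[2.2656]  P^-=[0.5518]  S=[0.9618]  K=[0.5737]  nu=[-4.9756]  x^+=[-0.5890]  P^+=[0.2352]
step 4: x^-=[-0.5360]  P^-=[0.5448]  S=[0.9548]  K=[0.5706]  nu=[3.0760]  x^+=[1.2191]  P^+=[0.2339]

x_post = [1.2191]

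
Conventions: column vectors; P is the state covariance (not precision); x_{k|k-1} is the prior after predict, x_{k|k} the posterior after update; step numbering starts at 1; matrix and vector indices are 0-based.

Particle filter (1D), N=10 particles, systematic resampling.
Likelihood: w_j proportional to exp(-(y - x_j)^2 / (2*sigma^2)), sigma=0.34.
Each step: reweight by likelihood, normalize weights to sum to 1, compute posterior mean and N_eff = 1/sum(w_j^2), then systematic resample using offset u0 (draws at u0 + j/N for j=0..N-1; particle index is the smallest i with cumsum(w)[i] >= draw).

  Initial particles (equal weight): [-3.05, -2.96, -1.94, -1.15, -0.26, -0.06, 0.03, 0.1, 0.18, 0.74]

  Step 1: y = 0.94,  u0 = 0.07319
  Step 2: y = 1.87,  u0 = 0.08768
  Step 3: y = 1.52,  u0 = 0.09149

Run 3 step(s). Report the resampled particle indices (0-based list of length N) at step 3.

step 1: w=[0.0000, 0.0000, 0.0000, 0.0000, 0.0019, 0.0131, 0.0275, 0.0466, 0.0811, 0.8298]  mean=0.6328  Neff=1.4322  idx=[7, 9, 9, 9, 9, 9, 9, 9, 9, 9]
step 2: w=[0.0000, 0.1111, 0.1111, 0.1111, 0.1111, 0.1111, 0.1111, 0.1111, 0.1111, 0.1111]  mean=0.7400  Neff=9.0007  idx=[1, 2, 3, 4, 5, 6, 7, 8, 8, 9]
step 3: w=[0.1000, 0.1000, 0.1000, 0.1000, 0.1000, 0.1000, 0.1000, 0.1000, 0.1000, 0.1000]  mean=0.7400  Neff=10.0000  idx=[0, 1, 2, 3, 4, 5, 6, 7, 8, 9]

resampled_idx = [0, 1, 2, 3, 4, 5, 6, 7, 8, 9]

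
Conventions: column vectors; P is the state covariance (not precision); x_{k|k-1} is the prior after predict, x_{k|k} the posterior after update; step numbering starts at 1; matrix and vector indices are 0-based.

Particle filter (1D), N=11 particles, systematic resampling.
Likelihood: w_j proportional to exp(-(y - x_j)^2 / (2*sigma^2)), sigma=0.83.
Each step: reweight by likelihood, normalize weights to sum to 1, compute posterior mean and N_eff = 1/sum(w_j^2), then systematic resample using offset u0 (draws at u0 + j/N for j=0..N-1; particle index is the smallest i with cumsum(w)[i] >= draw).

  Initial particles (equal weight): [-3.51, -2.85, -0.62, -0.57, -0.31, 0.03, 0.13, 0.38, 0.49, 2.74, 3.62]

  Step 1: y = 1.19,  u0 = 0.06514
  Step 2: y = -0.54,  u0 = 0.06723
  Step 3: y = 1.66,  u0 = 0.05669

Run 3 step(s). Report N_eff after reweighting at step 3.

step 1: w=[0.0000, 0.0000, 0.0341, 0.0388, 0.0717, 0.1383, 0.1625, 0.2281, 0.2573, 0.0642, 0.0051]  mean=0.3668  Neff=5.6910  idx=[3, 5, 5, 6, 6, 7, 7, 8, 8, 8, 9]
step 2: w=[0.1539, 0.1216, 0.1216, 0.1112, 0.1112, 0.0833, 0.0833, 0.0713, 0.0713, 0.0713, 0.0001]  mean=0.1168  Neff=9.3367  idx=[0, 1, 1, 2, 3, 4, 4, 6, 7, 8, 9]
step 3: w=[0.0112, 0.0599, 0.0599, 0.0599, 0.0753, 0.0753, 0.0753, 0.1255, 0.1526, 0.1526, 0.1526]  mean=0.3003  Neff=8.8125  idx=[1, 3, 4, 5, 7, 7, 8, 8, 9, 10, 10]

N_eff = 8.8125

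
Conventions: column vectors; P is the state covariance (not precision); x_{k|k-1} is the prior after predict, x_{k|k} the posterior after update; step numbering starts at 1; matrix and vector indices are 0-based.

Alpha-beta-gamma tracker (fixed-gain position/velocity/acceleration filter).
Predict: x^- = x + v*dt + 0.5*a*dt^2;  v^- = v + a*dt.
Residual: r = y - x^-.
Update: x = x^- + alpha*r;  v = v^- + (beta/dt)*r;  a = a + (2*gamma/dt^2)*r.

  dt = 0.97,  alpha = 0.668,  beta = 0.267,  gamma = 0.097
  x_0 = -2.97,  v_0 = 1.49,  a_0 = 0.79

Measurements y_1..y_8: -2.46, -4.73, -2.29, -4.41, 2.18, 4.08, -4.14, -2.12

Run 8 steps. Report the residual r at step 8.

step 1: x_pred=-1.1530  r=-1.3070  x^+=-2.0261  v^+=1.8966  a^+=0.5205
step 2: x_pred=0.0584  r=-4.7884  x^+=-3.1402  v^+=1.0834  a^+=-0.4668
step 3: x_pred=-2.3089  r=0.0189  x^+=-2.2963  v^+=0.6358  a^+=-0.4629
step 4: x_pred=-1.8973  r=-2.5127  x^+=-3.5758  v^+=-0.5048  a^+=-0.9810
step 5: x_pred=-4.5269  r=6.7069  x^+=-0.0467  v^+=0.3898  a^+=0.4019
step 6: x_pred=0.5205  r=3.5595  x^+=2.8982  v^+=1.7594  a^+=1.1358
step 7: x_pred=5.1392  r=-9.2792  x^+=-1.0593  v^+=0.3070  a^+=-0.7774
step 8: x_pred=-1.1272  r=-0.9928  x^+=-1.7904  v^+=-0.7204  a^+=-0.9821

resid = -0.9928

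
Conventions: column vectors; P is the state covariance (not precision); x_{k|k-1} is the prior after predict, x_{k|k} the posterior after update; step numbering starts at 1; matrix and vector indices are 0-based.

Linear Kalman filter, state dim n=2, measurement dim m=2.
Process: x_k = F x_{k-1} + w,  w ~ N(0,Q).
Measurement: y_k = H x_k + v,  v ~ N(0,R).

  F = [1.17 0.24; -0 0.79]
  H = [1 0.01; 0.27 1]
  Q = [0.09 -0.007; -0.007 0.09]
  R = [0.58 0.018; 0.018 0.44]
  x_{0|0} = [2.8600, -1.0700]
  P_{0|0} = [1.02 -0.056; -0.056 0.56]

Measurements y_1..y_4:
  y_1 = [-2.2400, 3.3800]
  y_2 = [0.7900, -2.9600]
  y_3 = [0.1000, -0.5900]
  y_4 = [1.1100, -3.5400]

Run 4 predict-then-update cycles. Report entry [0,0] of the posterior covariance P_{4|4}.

step 1: x^-=[3.0894, -0.8453]  P^-=[1.4871 0.0474; 0.0474 0.4395]  S=[2.0681 0.4715; 0.4715 1.0135]  K=[0.6917 0.1212; -0.0858 0.4862]  nu=[-5.3209, 3.3912]  x^+=[-0.1799, 1.2598]  P^+=[0.4038 -0.0432; -0.0432 0.2240]
step 2: x^-=[0.0919, 0.9952]  P^-=[0.6314 -0.0045; -0.0045 0.2298]  S=[1.2113 0.1863; 0.1863 0.7134]  K=[0.5057 0.1006; -0.0532 0.3343]  nu=[0.6882, -3.9801]  x^+=[0.0395, -0.3721]  P^+=[0.2954 -0.0264; -0.0264 0.1533]
step 3: x^-=[-0.0431, -0.2939]  P^-=[0.4884 -0.0023; -0.0023 0.1857]  S=[1.0683 0.1494; 0.1494 0.6600]  K=[0.4437 0.0958; -0.0409 0.2896]  nu=[0.1461, -0.2844]  x^+=[-0.0056, -0.3823]  P^+=[0.2593 -0.0198; -0.0198 0.1321]
step 4: x^-=[-0.0983, -0.3020]  P^-=[0.4414 -0.0003; -0.0003 0.1724]  S=[1.0214 0.1386; 0.1386 0.6444]  K=[0.4193 0.0943; -0.0359 0.2751]  nu=[1.2113, -3.2115]  x^+=[0.1069, -1.2292]  P^+=[0.2451 -0.0171; -0.0171 0.1250]

P_post[0,0] = 0.2451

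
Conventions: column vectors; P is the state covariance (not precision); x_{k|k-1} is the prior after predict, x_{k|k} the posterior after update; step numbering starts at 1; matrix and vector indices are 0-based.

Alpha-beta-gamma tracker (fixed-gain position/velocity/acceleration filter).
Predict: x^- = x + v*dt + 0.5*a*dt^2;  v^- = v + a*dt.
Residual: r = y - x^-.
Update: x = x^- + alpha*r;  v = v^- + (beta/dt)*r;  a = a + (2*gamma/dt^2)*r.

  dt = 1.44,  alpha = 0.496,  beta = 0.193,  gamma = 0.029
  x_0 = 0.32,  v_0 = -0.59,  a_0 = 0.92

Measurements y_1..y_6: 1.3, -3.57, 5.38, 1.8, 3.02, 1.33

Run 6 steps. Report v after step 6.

v_post = 2.2684

step 1: x_pred=0.4243  r=0.8757  x^+=0.8586  v^+=0.8522  a^+=0.9445
step 2: x_pred=3.0650  r=-6.6350  x^+=-0.2260  v^+=1.3230  a^+=0.7589
step 3: x_pred=2.4660  r=2.9140  x^+=3.9113  v^+=2.8064  a^+=0.8404
step 4: x_pred=8.8238  r=-7.0238  x^+=5.3400  v^+=3.0752  a^+=0.6440
step 5: x_pred=10.4359  r=-7.4159  x^+=6.7576  v^+=3.0085  a^+=0.4365
step 6: x_pred=11.5425  r=-10.2125  x^+=6.4771  v^+=2.2684  a^+=0.1509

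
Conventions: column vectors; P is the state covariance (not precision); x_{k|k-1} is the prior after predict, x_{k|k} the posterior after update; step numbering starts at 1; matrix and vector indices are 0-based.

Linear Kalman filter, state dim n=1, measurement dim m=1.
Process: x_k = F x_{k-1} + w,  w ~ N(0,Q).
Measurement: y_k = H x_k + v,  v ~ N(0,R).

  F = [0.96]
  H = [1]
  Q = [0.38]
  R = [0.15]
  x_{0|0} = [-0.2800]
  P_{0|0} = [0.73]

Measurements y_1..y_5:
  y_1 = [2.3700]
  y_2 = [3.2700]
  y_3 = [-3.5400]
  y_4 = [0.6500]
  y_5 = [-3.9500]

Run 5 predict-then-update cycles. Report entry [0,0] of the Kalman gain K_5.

step 1: x^-=[-0.2688]  P^-=[1.0528]  S=[1.2028]  K=[0.8753]  nu=[2.6388]  x^+=[2.0409]  P^+=[0.1313]
step 2: x^-=[1.9593]  P^-=[0.5010]  S=[0.6510]  K=[0.7696]  nu=[1.3107]  x^+=[2.9680]  P^+=[0.1154]
step 3: x^-=[2.8493]  P^-=[0.4864]  S=[0.6364]  K=[0.7643]  nu=[-6.3893]  x^+=[-2.0340]  P^+=[0.1146]
step 4: x^-=[-1.9527]  P^-=[0.4857]  S=[0.6357]  K=[0.7640]  nu=[2.6027]  x^+=[0.0358]  P^+=[0.1146]
step 5: x^-=[0.0344]  P^-=[0.4856]  S=[0.6356]  K=[0.7640]  nu=[-3.9844]  x^+=[-3.0097]  P^+=[0.1146]

K[0,0] = 0.7640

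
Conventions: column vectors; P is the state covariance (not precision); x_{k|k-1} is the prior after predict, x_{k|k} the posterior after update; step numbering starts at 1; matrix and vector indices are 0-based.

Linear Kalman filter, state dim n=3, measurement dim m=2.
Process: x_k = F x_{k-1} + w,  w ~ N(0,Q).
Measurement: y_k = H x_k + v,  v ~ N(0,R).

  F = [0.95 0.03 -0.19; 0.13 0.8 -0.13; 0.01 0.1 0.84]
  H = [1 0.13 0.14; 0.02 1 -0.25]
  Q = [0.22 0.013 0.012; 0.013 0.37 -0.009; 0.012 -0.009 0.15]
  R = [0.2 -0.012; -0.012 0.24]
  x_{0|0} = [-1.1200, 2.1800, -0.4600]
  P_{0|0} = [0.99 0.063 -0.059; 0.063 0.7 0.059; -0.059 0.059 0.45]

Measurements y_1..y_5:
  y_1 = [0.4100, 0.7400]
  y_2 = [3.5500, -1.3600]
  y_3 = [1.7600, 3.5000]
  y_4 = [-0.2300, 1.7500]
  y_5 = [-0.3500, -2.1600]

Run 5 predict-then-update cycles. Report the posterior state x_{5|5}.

x_post = [-0.2597, -0.8284, 0.9499]

step 1: x^-=[-0.9112, 1.6582, -0.1796]  P^-=[1.1546 0.2109 -0.0889; 0.2109 0.8452 0.0330; -0.0889 0.0330 0.4837]  S=[1.4095 0.3410; 0.3410 1.1087]  K=[0.8361 -0.0261; 0.0511 0.7430; 0.0082 -0.0834]  nu=[1.1308, -0.9449]  x^+=[0.0588, 1.0140, -0.0915]  P^+=[0.1834 -0.0392 -0.0771; -0.0392 0.2036 0.1005; -0.0771 0.1005 0.4763]
step 2: x^-=[0.1037, 0.8307, 0.0251]  P^-=[0.4274 0.0181 -0.1262; 0.0181 0.4850 0.0126; -0.1262 0.0126 0.5037]  S=[0.6153 0.0927; 0.0927 0.7523]  K=[0.6705 -0.0052; 0.0389 0.6362; -0.0658 -0.1459]  nu=[3.3348, -2.1865]  x^+=[2.3512, -0.4304, 0.1245]  P^+=[0.1514 -0.0350 -0.0906; -0.0350 0.1750 0.0884; -0.0906 0.0884 0.4832]
step 3: x^-=[2.1970, -0.0548, 0.0851]  P^-=[0.4039 0.0208 -0.1380; 0.0208 0.4701 0.0002; -0.1380 0.0002 0.5060]  S=[0.5885 0.0944; 0.0944 0.7440]  K=[0.6578 0.0016; 0.0385 0.6275; -0.0881 -0.1623]  nu=[-0.4418, 3.5321]  x^+=[1.9122, 2.1445, -0.4493]  P^+=[0.1491 -0.0339 -0.0936; -0.0339 0.1717 0.0838; -0.0936 0.0838 0.4791]
step 4: x^-=[1.9663, 2.0226, -0.1438]  P^-=[0.4029 0.0223 -0.1398; 0.0223 0.4692 -0.0030; -0.1398 -0.0030 0.5022]  S=[0.5872 0.0961; 0.0961 0.7446]  K=[0.6572 0.0029; 0.0386 0.6268; -0.0921 -0.1645]  nu=[-2.4391, -0.3479]  x^+=[0.3622, 1.7104, 0.1380]  P^+=[0.1489 -0.0335 -0.0935; -0.0335 0.1712 0.0820; -0.0935 0.0820 0.4742]
step 5: x^-=[0.3692, 1.3975, 0.2906]  P^-=[0.4025 0.0227 -0.1389; 0.0227 0.4692 -0.0036; -0.1389 -0.0036 0.4984]  S=[0.5871 0.0962; 0.0962 0.7446]  K=[0.6570 0.0029; 0.0388 0.6269; -0.0916 -0.1641]  nu=[-0.9416, -3.4922]  x^+=[-0.2597, -0.8284, 0.9499]  P^+=[0.1487 -0.0334 -0.0928; -0.0334 0.1710 0.0812; -0.0928 0.0812 0.4706]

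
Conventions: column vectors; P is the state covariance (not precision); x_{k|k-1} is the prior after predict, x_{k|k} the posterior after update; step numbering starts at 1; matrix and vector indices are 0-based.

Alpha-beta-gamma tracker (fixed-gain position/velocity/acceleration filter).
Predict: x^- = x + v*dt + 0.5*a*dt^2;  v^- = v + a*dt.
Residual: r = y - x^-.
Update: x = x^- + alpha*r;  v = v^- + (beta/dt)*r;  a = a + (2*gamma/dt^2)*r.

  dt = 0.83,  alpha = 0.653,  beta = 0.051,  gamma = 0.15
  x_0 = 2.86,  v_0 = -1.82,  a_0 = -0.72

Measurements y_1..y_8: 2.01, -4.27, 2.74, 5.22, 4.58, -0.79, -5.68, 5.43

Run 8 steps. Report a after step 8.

a_post = -3.8425

step 1: x_pred=1.1014  r=0.9086  x^+=1.6947  v^+=-2.3618  a^+=-0.3243
step 2: x_pred=-0.3773  r=-3.8927  x^+=-2.9192  v^+=-2.8702  a^+=-2.0195
step 3: x_pred=-5.9971  r=8.7371  x^+=-0.2918  v^+=-4.0095  a^+=1.7853
step 4: x_pred=-3.0047  r=8.2247  x^+=2.3660  v^+=-2.0223  a^+=5.3669
step 5: x_pred=2.5361  r=2.0439  x^+=3.8708  v^+=2.5578  a^+=6.2570
step 6: x_pred=8.1490  r=-8.9390  x^+=2.3118  v^+=7.2019  a^+=2.3643
step 7: x_pred=9.1037  r=-14.7837  x^+=-0.5500  v^+=8.2558  a^+=-4.0737
step 8: x_pred=4.8991  r=0.5309  x^+=5.2458  v^+=4.9073  a^+=-3.8425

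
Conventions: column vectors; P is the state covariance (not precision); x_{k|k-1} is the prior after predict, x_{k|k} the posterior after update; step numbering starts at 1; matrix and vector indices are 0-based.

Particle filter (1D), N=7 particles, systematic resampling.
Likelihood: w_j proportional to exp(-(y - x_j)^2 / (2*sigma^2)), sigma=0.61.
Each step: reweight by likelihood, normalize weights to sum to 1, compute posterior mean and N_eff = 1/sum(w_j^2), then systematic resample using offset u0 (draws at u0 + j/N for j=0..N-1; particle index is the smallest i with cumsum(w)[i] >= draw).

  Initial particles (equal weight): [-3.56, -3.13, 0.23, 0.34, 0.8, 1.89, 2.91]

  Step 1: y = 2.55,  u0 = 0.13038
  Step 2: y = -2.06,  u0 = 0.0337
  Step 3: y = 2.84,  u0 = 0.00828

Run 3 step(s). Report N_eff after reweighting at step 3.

step 1: w=[0.0000, 0.0000, 0.0005, 0.0010, 0.0115, 0.3934, 0.5935]  mean=2.4804  Neff=1.9716  idx=[5, 5, 6, 6, 6, 6, 6]
step 2: w=[0.5000, 0.5000, 0.0000, 0.0000, 0.0000, 0.0000, 0.0000]  mean=1.8900  Neff=2.0000  idx=[0, 0, 0, 0, 1, 1, 1]
step 3: w=[0.1429, 0.1429, 0.1429, 0.1429, 0.1429, 0.1429, 0.1429]  mean=1.8900  Neff=7.0000  idx=[0, 1, 2, 3, 4, 5, 6]

N_eff = 7.0000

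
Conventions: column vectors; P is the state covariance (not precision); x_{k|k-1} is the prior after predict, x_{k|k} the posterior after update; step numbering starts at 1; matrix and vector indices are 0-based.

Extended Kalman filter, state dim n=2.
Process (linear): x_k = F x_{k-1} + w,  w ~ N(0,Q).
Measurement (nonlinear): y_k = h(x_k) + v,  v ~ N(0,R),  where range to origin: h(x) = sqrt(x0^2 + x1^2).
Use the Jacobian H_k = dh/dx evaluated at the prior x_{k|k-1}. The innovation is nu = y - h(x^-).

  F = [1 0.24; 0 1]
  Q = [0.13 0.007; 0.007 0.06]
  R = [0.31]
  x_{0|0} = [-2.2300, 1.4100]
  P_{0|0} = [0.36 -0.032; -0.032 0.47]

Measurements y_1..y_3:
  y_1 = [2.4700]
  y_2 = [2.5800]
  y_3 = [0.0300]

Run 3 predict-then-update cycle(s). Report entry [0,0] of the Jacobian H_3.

step 1: x^-=[-1.8916, 1.4100]  P^-=[0.5017 0.0878; 0.0878 0.5300]  H_jac=[-0.8018 0.5976]  S=[0.7377]  K=[-0.4742; 0.3340]  nu=[0.1107]  x^+=[-1.9441, 1.4470]  P^+=[0.3359 0.2046; 0.2046 0.4477]
step 2: x^-=[-1.5968, 1.4470]  P^-=[0.5899 0.3191; 0.3191 0.5077]  H_jac=[-0.7410 0.6715]  S=[0.5453]  K=[-0.4087; 0.1916]  nu=[0.4251]  x^+=[-1.7706, 1.5284]  P^+=[0.4988 0.3618; 0.3618 0.4877]
step 3: x^-=[-1.4037, 1.5284]  P^-=[0.8305 0.4858; 0.4858 0.5477]  H_jac=[-0.6764 0.7365]  S=[0.5030]  K=[-0.4055; 0.1486]  nu=[-2.0452]  x^+=[-0.5744, 1.2244]  P^+=[0.7478 0.5161; 0.5161 0.5366]

H_jac[0,0] = -0.6764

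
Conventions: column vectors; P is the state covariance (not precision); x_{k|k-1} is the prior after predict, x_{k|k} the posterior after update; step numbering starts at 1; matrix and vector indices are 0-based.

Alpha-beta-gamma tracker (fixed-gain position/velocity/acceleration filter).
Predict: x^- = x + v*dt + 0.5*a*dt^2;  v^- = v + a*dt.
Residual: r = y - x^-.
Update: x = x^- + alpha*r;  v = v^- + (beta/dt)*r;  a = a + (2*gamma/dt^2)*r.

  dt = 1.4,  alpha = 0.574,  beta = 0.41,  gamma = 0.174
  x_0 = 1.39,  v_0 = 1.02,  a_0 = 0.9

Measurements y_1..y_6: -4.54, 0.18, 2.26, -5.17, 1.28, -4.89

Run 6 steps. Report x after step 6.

x_post = -3.4778

step 1: x_pred=3.7000  r=-8.2400  x^+=-1.0298  v^+=-0.1331  a^+=-0.5630
step 2: x_pred=-1.7679  r=1.9479  x^+=-0.6498  v^+=-0.3509  a^+=-0.2172
step 3: x_pred=-1.3539  r=3.6139  x^+=0.7205  v^+=0.4034  a^+=0.4245
step 4: x_pred=1.7013  r=-6.8713  x^+=-2.2428  v^+=-1.0146  a^+=-0.7955
step 5: x_pred=-4.4429  r=5.7229  x^+=-1.1579  v^+=-0.4523  a^+=0.2206
step 6: x_pred=-1.5750  r=-3.3150  x^+=-3.4778  v^+=-1.1143  a^+=-0.3680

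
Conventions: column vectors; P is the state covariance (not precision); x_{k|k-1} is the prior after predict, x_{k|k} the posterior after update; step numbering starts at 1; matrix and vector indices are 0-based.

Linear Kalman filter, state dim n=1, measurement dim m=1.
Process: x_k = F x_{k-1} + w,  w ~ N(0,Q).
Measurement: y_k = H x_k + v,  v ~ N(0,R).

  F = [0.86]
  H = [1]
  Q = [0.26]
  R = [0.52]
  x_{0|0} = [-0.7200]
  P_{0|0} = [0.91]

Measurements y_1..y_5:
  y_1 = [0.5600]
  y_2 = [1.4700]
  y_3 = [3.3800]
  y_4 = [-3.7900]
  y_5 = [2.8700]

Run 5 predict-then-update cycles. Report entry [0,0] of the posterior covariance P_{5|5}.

step 1: x^-=[-0.6192]  P^-=[0.9330]  S=[1.4530]  K=[0.6421]  nu=[1.1792]  x^+=[0.1380]  P^+=[0.3339]
step 2: x^-=[0.1187]  P^-=[0.5070]  S=[1.0270]  K=[0.4936]  nu=[1.3513]  x^+=[0.7858]  P^+=[0.2567]
step 3: x^-=[0.6758]  P^-=[0.4499]  S=[0.9699]  K=[0.4638]  nu=[2.7042]  x^+=[1.9301]  P^+=[0.2412]
step 4: x^-=[1.6599]  P^-=[0.4384]  S=[0.9584]  K=[0.4574]  nu=[-5.4499]  x^+=[-0.8330]  P^+=[0.2379]
step 5: x^-=[-0.7164]  P^-=[0.4359]  S=[0.9559]  K=[0.4560]  nu=[3.5864]  x^+=[0.9191]  P^+=[0.2371]

P_post[0,0] = 0.2371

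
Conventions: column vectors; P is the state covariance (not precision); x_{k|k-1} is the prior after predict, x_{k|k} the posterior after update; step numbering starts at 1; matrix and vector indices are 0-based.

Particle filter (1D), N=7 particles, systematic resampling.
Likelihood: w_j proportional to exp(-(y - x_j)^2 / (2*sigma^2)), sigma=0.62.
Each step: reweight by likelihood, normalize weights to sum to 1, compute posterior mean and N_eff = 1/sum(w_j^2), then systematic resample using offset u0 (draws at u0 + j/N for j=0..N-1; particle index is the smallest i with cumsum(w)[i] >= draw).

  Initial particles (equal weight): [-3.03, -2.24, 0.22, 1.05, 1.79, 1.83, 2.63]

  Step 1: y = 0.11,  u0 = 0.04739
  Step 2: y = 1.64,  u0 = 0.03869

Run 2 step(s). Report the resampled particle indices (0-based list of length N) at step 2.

step 1: w=[0.0000, 0.0006, 0.7297, 0.2349, 0.0189, 0.0158, 0.0002]  mean=0.4691  Neff=1.7000  idx=[2, 2, 2, 2, 2, 3, 3]
step 2: w=[0.0444, 0.0444, 0.0444, 0.0444, 0.0444, 0.3890, 0.3890]  mean=0.8657  Neff=3.2004  idx=[0, 4, 5, 5, 5, 6, 6]

resampled_idx = [0, 4, 5, 5, 5, 6, 6]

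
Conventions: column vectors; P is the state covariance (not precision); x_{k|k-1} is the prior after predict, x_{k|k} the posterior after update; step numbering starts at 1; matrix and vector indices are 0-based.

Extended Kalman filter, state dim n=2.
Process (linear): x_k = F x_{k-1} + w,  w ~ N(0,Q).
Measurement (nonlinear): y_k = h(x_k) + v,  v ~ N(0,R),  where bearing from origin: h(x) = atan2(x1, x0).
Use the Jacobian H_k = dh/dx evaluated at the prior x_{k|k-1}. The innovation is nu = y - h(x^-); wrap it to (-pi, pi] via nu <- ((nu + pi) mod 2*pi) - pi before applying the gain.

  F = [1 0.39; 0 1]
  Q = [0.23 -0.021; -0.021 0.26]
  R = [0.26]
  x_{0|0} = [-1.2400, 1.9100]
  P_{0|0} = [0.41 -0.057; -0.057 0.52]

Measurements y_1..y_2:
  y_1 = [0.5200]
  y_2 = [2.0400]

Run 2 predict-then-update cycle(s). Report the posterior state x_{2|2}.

step 1: x^-=[-0.4951, 1.9100]  P^-=[0.6746 0.1248; 0.1248 0.7800]  H_jac=[-0.4906 -0.1272]  S=[0.4506]  K=[-0.7698; -0.3560]  nu=[-1.3044]  x^+=[0.5091, 2.3744]  P^+=[0.4076 0.0013; 0.0013 0.7229]
step 2: x^-=[1.4351, 2.3744]  P^-=[0.7486 0.2622; 0.2622 0.9829]  H_jac=[-0.3085 0.1864]  S=[0.3352]  K=[-0.5430; 0.3053]  nu=[1.0128]  x^+=[0.8851, 2.6837]  P^+=[0.6498 0.3178; 0.3178 0.9516]

x_post = [0.8851, 2.6837]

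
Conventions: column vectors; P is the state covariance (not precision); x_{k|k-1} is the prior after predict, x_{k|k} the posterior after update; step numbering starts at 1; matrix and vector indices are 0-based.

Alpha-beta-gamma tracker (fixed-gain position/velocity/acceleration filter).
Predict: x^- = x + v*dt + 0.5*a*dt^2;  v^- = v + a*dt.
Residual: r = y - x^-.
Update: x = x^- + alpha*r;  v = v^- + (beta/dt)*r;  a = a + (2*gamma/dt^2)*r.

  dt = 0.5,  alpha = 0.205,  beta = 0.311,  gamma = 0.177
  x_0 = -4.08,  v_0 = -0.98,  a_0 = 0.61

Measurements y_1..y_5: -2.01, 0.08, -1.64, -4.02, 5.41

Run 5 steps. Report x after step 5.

x_post = 4.4141

step 1: x_pred=-4.4938  r=2.4838  x^+=-3.9846  v^+=0.8699  a^+=4.1270
step 2: x_pred=-3.0338  r=3.1138  x^+=-2.3954  v^+=4.8701  a^+=8.5361
step 3: x_pred=1.1066  r=-2.7466  x^+=0.5436  v^+=7.4298  a^+=4.6468
step 4: x_pred=4.8393  r=-8.8593  x^+=3.0232  v^+=4.2427  a^+=-7.8980
step 5: x_pred=4.1573  r=1.2527  x^+=4.4141  v^+=1.0729  a^+=-6.1241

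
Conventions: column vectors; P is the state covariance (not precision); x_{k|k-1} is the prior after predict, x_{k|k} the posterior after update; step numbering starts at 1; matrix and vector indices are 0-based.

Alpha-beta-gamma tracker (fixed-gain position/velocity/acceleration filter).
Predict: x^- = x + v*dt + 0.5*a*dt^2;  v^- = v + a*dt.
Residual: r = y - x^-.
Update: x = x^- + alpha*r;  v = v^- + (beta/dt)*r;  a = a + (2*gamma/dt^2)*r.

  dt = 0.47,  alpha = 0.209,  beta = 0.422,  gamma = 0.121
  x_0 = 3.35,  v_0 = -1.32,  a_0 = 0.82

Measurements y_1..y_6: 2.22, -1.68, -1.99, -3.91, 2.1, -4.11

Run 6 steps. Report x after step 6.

x_post = -5.1119

step 1: x_pred=2.8202  r=-0.6002  x^+=2.6947  v^+=-1.4735  a^+=0.1625
step 2: x_pred=2.0201  r=-3.7001  x^+=1.2468  v^+=-4.7194  a^+=-3.8911
step 3: x_pred=-1.4011  r=-0.5889  x^+=-1.5241  v^+=-7.0770  a^+=-4.5363
step 4: x_pred=-5.3513  r=1.4413  x^+=-5.0501  v^+=-7.9149  a^+=-2.9573
step 5: x_pred=-9.0967  r=11.1967  x^+=-6.7566  v^+=0.7484  a^+=9.3090
step 6: x_pred=-5.3767  r=1.2667  x^+=-5.1119  v^+=6.2610  a^+=10.6966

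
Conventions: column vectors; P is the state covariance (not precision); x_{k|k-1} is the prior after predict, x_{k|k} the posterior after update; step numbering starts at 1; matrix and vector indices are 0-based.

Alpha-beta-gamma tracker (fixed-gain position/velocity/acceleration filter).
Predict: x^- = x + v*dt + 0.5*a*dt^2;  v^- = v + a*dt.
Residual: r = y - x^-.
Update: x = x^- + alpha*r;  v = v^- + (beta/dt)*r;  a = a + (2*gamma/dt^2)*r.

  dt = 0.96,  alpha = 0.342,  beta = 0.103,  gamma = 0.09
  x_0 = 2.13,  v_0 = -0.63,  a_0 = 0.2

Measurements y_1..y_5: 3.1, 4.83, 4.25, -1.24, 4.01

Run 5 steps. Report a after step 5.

a_post = -0.5378

step 1: x_pred=1.6174  r=1.4826  x^+=2.1244  v^+=-0.2789  a^+=0.4896
step 2: x_pred=2.0823  r=2.7477  x^+=3.0220  v^+=0.4859  a^+=1.0262
step 3: x_pred=3.9613  r=0.2887  x^+=4.0600  v^+=1.5021  a^+=1.0826
step 4: x_pred=6.0009  r=-7.2409  x^+=3.5245  v^+=1.7645  a^+=-0.3316
step 5: x_pred=5.0656  r=-1.0556  x^+=4.7046  v^+=1.3329  a^+=-0.5378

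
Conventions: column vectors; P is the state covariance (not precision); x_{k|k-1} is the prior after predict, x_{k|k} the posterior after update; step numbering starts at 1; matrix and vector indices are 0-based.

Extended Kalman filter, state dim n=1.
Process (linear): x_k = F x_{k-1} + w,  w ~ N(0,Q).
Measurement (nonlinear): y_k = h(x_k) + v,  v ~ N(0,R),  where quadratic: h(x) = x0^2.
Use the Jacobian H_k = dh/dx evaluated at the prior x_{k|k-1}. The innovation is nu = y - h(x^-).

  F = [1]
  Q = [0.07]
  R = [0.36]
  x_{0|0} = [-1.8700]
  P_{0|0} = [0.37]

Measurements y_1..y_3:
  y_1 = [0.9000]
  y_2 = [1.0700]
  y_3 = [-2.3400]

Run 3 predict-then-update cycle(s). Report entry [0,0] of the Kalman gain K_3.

step 1: x^-=[-1.8700]  P^-=[0.4400]  H_jac=[-3.7400]  S=[6.5145]  K=[-0.2526]  nu=[-2.5969]  x^+=[-1.2140]  P^+=[0.0243]
step 2: x^-=[-1.2140]  P^-=[0.0943]  H_jac=[-2.4280]  S=[0.9160]  K=[-0.2500]  nu=[-0.4038]  x^+=[-1.1131]  P^+=[0.0371]
step 3: x^-=[-1.1131]  P^-=[0.1071]  H_jac=[-2.2261]  S=[0.8906]  K=[-0.2676]  nu=[-3.5789]  x^+=[-0.1552]  P^+=[0.0433]

K[0,0] = -0.2676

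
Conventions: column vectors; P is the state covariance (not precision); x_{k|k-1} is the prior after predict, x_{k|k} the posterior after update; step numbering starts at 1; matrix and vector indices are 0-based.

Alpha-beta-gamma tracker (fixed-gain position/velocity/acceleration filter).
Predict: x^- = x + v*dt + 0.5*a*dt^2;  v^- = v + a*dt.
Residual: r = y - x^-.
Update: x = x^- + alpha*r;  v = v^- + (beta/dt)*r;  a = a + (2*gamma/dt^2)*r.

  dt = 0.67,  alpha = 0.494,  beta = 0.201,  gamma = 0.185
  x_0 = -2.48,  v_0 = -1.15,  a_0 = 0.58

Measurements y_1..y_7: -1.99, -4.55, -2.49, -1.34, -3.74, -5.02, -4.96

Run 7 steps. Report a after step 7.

a_post = -4.3190

step 1: x_pred=-3.1203  r=1.1303  x^+=-2.5619  v^+=-0.4223  a^+=1.5117
step 2: x_pred=-2.5056  r=-2.0444  x^+=-3.5155  v^+=-0.0228  a^+=-0.1734
step 3: x_pred=-3.5697  r=1.0797  x^+=-3.0364  v^+=0.1849  a^+=0.7165
step 4: x_pred=-2.7516  r=1.4116  x^+=-2.0543  v^+=1.0885  a^+=1.8801
step 5: x_pred=-0.9030  r=-2.8370  x^+=-2.3045  v^+=1.4970  a^+=-0.4583
step 6: x_pred=-1.4043  r=-3.6157  x^+=-3.1905  v^+=0.1053  a^+=-3.4384
step 7: x_pred=-3.8917  r=-1.0683  x^+=-4.4194  v^+=-2.5190  a^+=-4.3190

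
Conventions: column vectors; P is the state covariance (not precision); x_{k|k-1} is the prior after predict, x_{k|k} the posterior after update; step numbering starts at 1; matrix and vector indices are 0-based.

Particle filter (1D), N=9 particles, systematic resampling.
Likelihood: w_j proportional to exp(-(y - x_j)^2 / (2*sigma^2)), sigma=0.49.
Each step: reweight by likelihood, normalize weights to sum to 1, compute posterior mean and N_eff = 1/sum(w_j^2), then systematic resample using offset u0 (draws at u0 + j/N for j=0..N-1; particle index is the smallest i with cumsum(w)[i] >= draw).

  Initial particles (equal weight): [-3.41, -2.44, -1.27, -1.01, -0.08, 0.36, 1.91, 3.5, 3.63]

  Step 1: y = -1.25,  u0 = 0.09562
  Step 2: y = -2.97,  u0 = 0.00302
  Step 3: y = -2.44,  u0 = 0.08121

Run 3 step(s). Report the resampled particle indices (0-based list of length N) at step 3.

resampled_idx = [0, 1, 2, 3, 4, 5, 6, 7, 7]

step 1: w=[0.0000, 0.0262, 0.4994, 0.4433, 0.0289, 0.0023, 0.0000, 0.0000, 0.0000]  mean=-1.1474  Neff=2.2352  idx=[2, 2, 2, 2, 3, 3, 3, 3, 4]
step 2: w=[0.2197, 0.2197, 0.2197, 0.2197, 0.0303, 0.0303, 0.0303, 0.0303, 0.0000]  mean=-1.2385  Neff=5.0822  idx=[0, 0, 1, 1, 2, 2, 3, 3, 4]
step 3: w=[0.1213, 0.1213, 0.1213, 0.1213, 0.1213, 0.1213, 0.1213, 0.1213, 0.0297]  mean=-1.2623  Neff=8.4338  idx=[0, 1, 2, 3, 4, 5, 6, 7, 7]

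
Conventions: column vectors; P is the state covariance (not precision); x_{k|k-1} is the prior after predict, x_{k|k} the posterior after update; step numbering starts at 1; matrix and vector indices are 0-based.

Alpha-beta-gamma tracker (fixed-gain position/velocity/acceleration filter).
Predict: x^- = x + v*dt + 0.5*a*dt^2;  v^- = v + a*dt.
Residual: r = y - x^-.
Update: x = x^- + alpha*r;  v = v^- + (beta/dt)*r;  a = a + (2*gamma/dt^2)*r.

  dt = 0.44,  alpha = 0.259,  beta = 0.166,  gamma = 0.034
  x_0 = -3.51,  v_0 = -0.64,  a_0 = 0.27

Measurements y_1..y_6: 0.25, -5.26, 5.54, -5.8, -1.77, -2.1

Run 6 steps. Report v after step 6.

v_post = 0.8114

step 1: x_pred=-3.7655  r=4.0155  x^+=-2.7255  v^+=0.9937  a^+=1.6804
step 2: x_pred=-2.1256  r=-3.1344  x^+=-2.9374  v^+=0.5506  a^+=0.5794
step 3: x_pred=-2.6390  r=8.1790  x^+=-0.5207  v^+=3.8912  a^+=3.4523
step 4: x_pred=1.5257  r=-7.3257  x^+=-0.3717  v^+=2.6465  a^+=0.8792
step 5: x_pred=0.8779  r=-2.6479  x^+=0.1921  v^+=2.0343  a^+=-0.0508
step 6: x_pred=1.0823  r=-3.1823  x^+=0.2581  v^+=0.8114  a^+=-1.1686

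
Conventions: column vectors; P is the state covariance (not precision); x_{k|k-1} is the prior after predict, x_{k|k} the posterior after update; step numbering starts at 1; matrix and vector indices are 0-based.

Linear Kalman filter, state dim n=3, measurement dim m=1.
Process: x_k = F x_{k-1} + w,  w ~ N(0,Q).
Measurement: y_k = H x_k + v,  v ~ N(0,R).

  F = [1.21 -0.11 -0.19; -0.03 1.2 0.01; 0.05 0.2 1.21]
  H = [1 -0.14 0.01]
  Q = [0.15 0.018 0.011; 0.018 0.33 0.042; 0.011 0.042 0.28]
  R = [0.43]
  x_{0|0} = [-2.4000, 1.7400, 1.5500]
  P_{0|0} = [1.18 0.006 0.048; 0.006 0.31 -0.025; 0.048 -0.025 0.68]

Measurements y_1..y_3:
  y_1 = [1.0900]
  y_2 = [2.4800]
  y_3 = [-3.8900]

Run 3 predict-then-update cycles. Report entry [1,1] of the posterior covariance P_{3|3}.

P_post[1,1] = 2.1985

step 1: x^-=[-3.3899, 2.1755, 2.1035]  P^-=[1.8812 -0.0517 -0.0052; -0.0517 0.7765 0.0851; -0.0052 0.0851 1.2848]  S=[2.3407]  K=[0.8068; -0.0682; -0.0018]  nu=[4.7634]  x^+=[0.4531, 1.8507, 2.0947]  P^+=[0.3577 0.0770 -0.0018; 0.0770 0.7656 0.0848; -0.0018 0.0848 1.2848]
step 2: x^-=[-0.0533, 2.2282, 2.9274]  P^-=[0.7132 -0.0059 -0.2784; -0.0059 1.4294 0.3683; -0.2784 0.3683 2.2349]  S=[1.1665]  K=[0.6097; -0.1734; -0.2637]  nu=[2.8160]  x^+=[1.6637, 1.7399, 2.1847]  P^+=[0.2795 0.1175 -0.0909; 0.1175 1.3943 0.3149; -0.0909 0.3149 2.1538]
step 3: x^-=[1.4066, 2.0598, 3.0747]  P^-=[0.6776 -0.0831 -0.6562; -0.0831 2.3374 0.8698; -0.6562 0.8698 3.6336]  S=[1.1614]  K=[0.5877; -0.3458; -0.6385]  nu=[-5.0390]  x^+=[-1.5550, 3.8023, 6.2922]  P^+=[0.2763 0.1530 -0.2203; 0.1530 2.1985 0.6134; -0.2203 0.6134 3.1601]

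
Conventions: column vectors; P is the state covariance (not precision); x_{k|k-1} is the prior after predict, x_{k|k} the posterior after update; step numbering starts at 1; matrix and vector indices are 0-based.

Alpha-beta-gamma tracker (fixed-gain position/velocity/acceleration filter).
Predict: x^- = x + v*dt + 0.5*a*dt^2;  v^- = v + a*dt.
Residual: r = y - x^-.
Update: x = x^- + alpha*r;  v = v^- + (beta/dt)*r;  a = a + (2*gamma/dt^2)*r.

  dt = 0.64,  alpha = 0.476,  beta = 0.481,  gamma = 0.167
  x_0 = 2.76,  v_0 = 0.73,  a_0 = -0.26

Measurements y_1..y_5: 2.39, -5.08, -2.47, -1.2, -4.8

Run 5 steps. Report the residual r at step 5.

step 1: x_pred=3.1740  r=-0.7840  x^+=2.8008  v^+=-0.0256  a^+=-0.8993
step 2: x_pred=2.6002  r=-7.6802  x^+=-1.0556  v^+=-6.3733  a^+=-7.1620
step 3: x_pred=-6.6012  r=4.1312  x^+=-4.6348  v^+=-7.8521  a^+=-3.7932
step 4: x_pred=-10.4369  r=9.2369  x^+=-6.0402  v^+=-3.3376  a^+=3.7389
step 5: x_pred=-7.4105  r=2.6105  x^+=-6.1679  v^+=1.0172  a^+=5.8675

resid = 2.6105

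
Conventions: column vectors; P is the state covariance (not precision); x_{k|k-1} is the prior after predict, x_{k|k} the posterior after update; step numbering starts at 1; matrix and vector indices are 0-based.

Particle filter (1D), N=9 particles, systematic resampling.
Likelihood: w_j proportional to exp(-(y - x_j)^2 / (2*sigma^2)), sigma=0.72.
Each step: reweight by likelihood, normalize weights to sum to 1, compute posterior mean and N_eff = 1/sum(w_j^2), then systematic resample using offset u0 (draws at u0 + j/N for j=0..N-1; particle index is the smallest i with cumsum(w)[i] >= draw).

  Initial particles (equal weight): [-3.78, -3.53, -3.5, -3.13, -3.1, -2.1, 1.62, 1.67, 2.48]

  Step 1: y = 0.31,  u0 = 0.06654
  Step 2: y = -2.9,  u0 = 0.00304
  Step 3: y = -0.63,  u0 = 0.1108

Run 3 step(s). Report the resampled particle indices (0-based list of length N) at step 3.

resampled_idx = [0, 1, 2, 3, 4, 5, 6, 7, 8]

step 1: w=[0.0000, 0.0000, 0.0000, 0.0000, 0.0000, 0.0099, 0.5117, 0.4498, 0.0285]  mean=1.6299  Neff=2.1502  idx=[6, 6, 6, 6, 6, 7, 7, 7, 7]
step 2: w=[0.1319, 0.1319, 0.1319, 0.1319, 0.1319, 0.0851, 0.0851, 0.0851, 0.0851]  mean=1.6370  Neff=8.6220  idx=[0, 0, 1, 2, 3, 4, 5, 6, 7]
step 3: w=[0.1189, 0.1189, 0.1189, 0.1189, 0.1189, 0.1189, 0.0955, 0.0955, 0.0955]  mean=1.6343  Neff=8.9119  idx=[0, 1, 2, 3, 4, 5, 6, 7, 8]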